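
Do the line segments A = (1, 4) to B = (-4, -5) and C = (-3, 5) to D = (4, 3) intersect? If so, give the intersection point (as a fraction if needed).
Yes; intersection at (68/73, 283/73) (t = 1/73 on AB, s = 41/73 on CD)

Parametrize AB as A + t(B − A) = (1 + -5 t, 4 + -9 t) and CD as C + s(D − C) = (-3 + 7 s, 5 + -2 s). Solve the linear system for (t, s). Determinant = -73 ≠ 0, so a unique intersection of the containing lines exists. Solution: t = 1/73, s = 41/73 — both in [0, 1], so the segments cross. Intersection point: (68/73, 283/73).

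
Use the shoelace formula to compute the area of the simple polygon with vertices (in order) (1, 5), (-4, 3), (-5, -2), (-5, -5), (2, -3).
Area = 99/2

Shoelace formula: Area = (1/2) |Σ_i (x_i · y_{i+1} − x_{i+1} · y_i)| (indices mod n). Compute each cross term:
  (1)(3) − (-4)(5) = 23
  (-4)(-2) − (-5)(3) = 23
  (-5)(-5) − (-5)(-2) = 15
  (-5)(-3) − (2)(-5) = 25
  (2)(5) − (1)(-3) = 13
Sum = 99, so (signed) Area = 99/2 = 99/2, |Area| = 99/2.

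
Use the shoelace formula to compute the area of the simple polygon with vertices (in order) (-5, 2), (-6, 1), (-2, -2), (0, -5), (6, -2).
Area = 63/2

Shoelace formula: Area = (1/2) |Σ_i (x_i · y_{i+1} − x_{i+1} · y_i)| (indices mod n). Compute each cross term:
  (-5)(1) − (-6)(2) = 7
  (-6)(-2) − (-2)(1) = 14
  (-2)(-5) − (0)(-2) = 10
  (0)(-2) − (6)(-5) = 30
  (6)(2) − (-5)(-2) = 2
Sum = 63, so (signed) Area = 63/2 = 63/2, |Area| = 63/2.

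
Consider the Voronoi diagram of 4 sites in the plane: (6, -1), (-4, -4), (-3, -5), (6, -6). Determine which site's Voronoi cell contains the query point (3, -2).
Nearest site = (6, -1)

The Voronoi cell of site s contains exactly those query points closer to s than to any other site. Compute squared distances from q = (3, -2) to each site:
  (6 − 3)² + (-1 − -2)² = 10
  (6 − 3)² + (-6 − -2)² = 25
  (-3 − 3)² + (-5 − -2)² = 45
  (-4 − 3)² + (-4 − -2)² = 53
Minimum is attained by (6, -1), so q lies in its Voronoi cell.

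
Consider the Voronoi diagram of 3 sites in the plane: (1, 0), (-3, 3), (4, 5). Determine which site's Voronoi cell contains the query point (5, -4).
Nearest site = (1, 0)

The Voronoi cell of site s contains exactly those query points closer to s than to any other site. Compute squared distances from q = (5, -4) to each site:
  (1 − 5)² + (0 − -4)² = 32
  (4 − 5)² + (5 − -4)² = 82
  (-3 − 5)² + (3 − -4)² = 113
Minimum is attained by (1, 0), so q lies in its Voronoi cell.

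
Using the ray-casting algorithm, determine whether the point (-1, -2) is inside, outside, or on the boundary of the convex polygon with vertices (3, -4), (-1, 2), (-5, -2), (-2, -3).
The point (-1, -2) lies strictly inside the polygon

Cast a horizontal ray to the right from the query point and count how many polygon edges it crosses (each edge strictly once or zero times, handled with the usual half-open convention). 
Parity of crossings → odd ⇒ inside.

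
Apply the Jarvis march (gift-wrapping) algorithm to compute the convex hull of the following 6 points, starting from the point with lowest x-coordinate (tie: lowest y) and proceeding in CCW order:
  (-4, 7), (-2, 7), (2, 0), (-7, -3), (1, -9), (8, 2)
Hull (CCW) = [(-7, -3), (1, -9), (8, 2), (-2, 7), (-4, 7)]

Jarvis march: at each step, from the current hull vertex p, select the next vertex q as the point such that every other point lies strictly to the left of (or on) the directed line p → q. (Equivalently: for every other point r, the cross product (q − p) × (r − p) ≥ 0.)
Starting point (lowest x, tie lowest y): (-7, -3). Wrap until returning to start. Resulting hull: (-7, -3), (1, -9), (8, 2), (-2, 7), (-4, 7).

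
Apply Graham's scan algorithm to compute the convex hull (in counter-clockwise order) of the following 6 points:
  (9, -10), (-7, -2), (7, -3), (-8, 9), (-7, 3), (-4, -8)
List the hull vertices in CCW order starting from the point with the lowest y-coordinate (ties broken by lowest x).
Hull (CCW) = [(9, -10), (7, -3), (-8, 9), (-7, -2), (-4, -8)]

Graham scan procedure:
  1. Find the pivot p₀ = point with lowest y (tie → lowest x): (9, -10).
  2. Sort the remaining points by polar angle around p₀.
  3. Walk through sorted points, maintaining a stack; pop the top while the last three entries make a non-left turn (cross product ≤ 0).
  4. Final stack is the convex hull in CCW order: (9, -10), (7, -3), (-8, 9), (-7, -2), (-4, -8).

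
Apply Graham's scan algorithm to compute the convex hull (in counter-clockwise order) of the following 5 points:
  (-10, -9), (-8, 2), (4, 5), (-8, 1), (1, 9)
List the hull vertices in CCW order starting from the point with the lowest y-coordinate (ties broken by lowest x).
Hull (CCW) = [(-10, -9), (4, 5), (1, 9), (-8, 2)]

Graham scan procedure:
  1. Find the pivot p₀ = point with lowest y (tie → lowest x): (-10, -9).
  2. Sort the remaining points by polar angle around p₀.
  3. Walk through sorted points, maintaining a stack; pop the top while the last three entries make a non-left turn (cross product ≤ 0).
  4. Final stack is the convex hull in CCW order: (-10, -9), (4, 5), (1, 9), (-8, 2).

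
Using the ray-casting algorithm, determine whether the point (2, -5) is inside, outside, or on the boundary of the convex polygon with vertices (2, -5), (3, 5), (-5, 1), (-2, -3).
The point (2, -5) lies on the polygon boundary

Boundary check: the query satisfies the collinearity and bounding-box conditions for some polygon edge, so it lies exactly on the boundary.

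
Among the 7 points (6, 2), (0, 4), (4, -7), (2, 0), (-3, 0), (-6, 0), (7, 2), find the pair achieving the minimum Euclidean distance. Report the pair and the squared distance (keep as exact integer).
Pair = ((6, 2), (7, 2)); squared distance = 1

Compute all C(7, 2) = 21 pairwise squared distances (x_i − x_j)² + (y_i − y_j)². The minimum is 1, attained by the pair ((6, 2), (7, 2)).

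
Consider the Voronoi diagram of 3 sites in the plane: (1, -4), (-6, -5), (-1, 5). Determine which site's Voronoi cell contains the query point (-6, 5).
Nearest site = (-1, 5)

The Voronoi cell of site s contains exactly those query points closer to s than to any other site. Compute squared distances from q = (-6, 5) to each site:
  (-1 − -6)² + (5 − 5)² = 25
  (-6 − -6)² + (-5 − 5)² = 100
  (1 − -6)² + (-4 − 5)² = 130
Minimum is attained by (-1, 5), so q lies in its Voronoi cell.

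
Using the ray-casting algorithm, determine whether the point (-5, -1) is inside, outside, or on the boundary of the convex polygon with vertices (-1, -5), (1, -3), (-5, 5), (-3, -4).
The point (-5, -1) lies strictly outside the polygon

Cast a horizontal ray to the right from the query point and count how many polygon edges it crosses (each edge strictly once or zero times, handled with the usual half-open convention). 
Parity of crossings → even ⇒ outside.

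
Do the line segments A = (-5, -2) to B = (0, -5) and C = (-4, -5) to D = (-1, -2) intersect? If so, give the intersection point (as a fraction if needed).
Yes; intersection at (-5/2, -7/2) (t = 1/2 on AB, s = 1/2 on CD)

Parametrize AB as A + t(B − A) = (-5 + 5 t, -2 + -3 t) and CD as C + s(D − C) = (-4 + 3 s, -5 + 3 s). Solve the linear system for (t, s). Determinant = -24 ≠ 0, so a unique intersection of the containing lines exists. Solution: t = 1/2, s = 1/2 — both in [0, 1], so the segments cross. Intersection point: (-5/2, -7/2).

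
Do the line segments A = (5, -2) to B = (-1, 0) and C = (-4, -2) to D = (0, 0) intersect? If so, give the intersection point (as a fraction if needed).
Yes; intersection at (-2/5, -1/5) (t = 9/10 on AB, s = 9/10 on CD)

Parametrize AB as A + t(B − A) = (5 + -6 t, -2 + 2 t) and CD as C + s(D − C) = (-4 + 4 s, -2 + 2 s). Solve the linear system for (t, s). Determinant = 20 ≠ 0, so a unique intersection of the containing lines exists. Solution: t = 9/10, s = 9/10 — both in [0, 1], so the segments cross. Intersection point: (-2/5, -1/5).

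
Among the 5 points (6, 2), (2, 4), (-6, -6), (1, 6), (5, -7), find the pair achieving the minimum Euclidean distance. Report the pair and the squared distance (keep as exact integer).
Pair = ((2, 4), (1, 6)); squared distance = 5

Compute all C(5, 2) = 10 pairwise squared distances (x_i − x_j)² + (y_i − y_j)². The minimum is 5, attained by the pair ((2, 4), (1, 6)).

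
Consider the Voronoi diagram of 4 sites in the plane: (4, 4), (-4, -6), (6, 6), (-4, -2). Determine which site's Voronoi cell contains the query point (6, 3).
Nearest site = (4, 4)

The Voronoi cell of site s contains exactly those query points closer to s than to any other site. Compute squared distances from q = (6, 3) to each site:
  (4 − 6)² + (4 − 3)² = 5
  (6 − 6)² + (6 − 3)² = 9
  (-4 − 6)² + (-2 − 3)² = 125
  (-4 − 6)² + (-6 − 3)² = 181
Minimum is attained by (4, 4), so q lies in its Voronoi cell.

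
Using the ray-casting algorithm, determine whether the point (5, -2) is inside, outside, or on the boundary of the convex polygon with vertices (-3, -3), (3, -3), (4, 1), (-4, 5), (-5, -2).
The point (5, -2) lies strictly outside the polygon

Cast a horizontal ray to the right from the query point and count how many polygon edges it crosses (each edge strictly once or zero times, handled with the usual half-open convention). 
Parity of crossings → even ⇒ outside.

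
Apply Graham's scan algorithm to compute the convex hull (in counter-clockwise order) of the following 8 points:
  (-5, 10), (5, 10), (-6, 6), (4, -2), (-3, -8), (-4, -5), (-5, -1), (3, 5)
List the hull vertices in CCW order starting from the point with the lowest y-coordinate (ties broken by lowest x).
Hull (CCW) = [(-3, -8), (4, -2), (5, 10), (-5, 10), (-6, 6), (-5, -1), (-4, -5)]

Graham scan procedure:
  1. Find the pivot p₀ = point with lowest y (tie → lowest x): (-3, -8).
  2. Sort the remaining points by polar angle around p₀.
  3. Walk through sorted points, maintaining a stack; pop the top while the last three entries make a non-left turn (cross product ≤ 0).
  4. Final stack is the convex hull in CCW order: (-3, -8), (4, -2), (5, 10), (-5, 10), (-6, 6), (-5, -1), (-4, -5).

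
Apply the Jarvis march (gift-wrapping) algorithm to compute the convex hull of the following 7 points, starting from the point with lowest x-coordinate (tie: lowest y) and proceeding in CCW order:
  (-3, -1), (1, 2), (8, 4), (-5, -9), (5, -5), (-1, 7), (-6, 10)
Hull (CCW) = [(-6, 10), (-5, -9), (5, -5), (8, 4)]

Jarvis march: at each step, from the current hull vertex p, select the next vertex q as the point such that every other point lies strictly to the left of (or on) the directed line p → q. (Equivalently: for every other point r, the cross product (q − p) × (r − p) ≥ 0.)
Starting point (lowest x, tie lowest y): (-6, 10). Wrap until returning to start. Resulting hull: (-6, 10), (-5, -9), (5, -5), (8, 4).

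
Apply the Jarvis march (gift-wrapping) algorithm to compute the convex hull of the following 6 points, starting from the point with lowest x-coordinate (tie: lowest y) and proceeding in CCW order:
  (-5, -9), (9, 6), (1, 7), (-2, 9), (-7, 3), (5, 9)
Hull (CCW) = [(-7, 3), (-5, -9), (9, 6), (5, 9), (-2, 9)]

Jarvis march: at each step, from the current hull vertex p, select the next vertex q as the point such that every other point lies strictly to the left of (or on) the directed line p → q. (Equivalently: for every other point r, the cross product (q − p) × (r − p) ≥ 0.)
Starting point (lowest x, tie lowest y): (-7, 3). Wrap until returning to start. Resulting hull: (-7, 3), (-5, -9), (9, 6), (5, 9), (-2, 9).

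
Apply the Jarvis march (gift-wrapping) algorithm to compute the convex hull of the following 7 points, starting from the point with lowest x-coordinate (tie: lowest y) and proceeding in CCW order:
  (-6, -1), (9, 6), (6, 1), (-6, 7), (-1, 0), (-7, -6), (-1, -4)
Hull (CCW) = [(-7, -6), (-1, -4), (6, 1), (9, 6), (-6, 7)]

Jarvis march: at each step, from the current hull vertex p, select the next vertex q as the point such that every other point lies strictly to the left of (or on) the directed line p → q. (Equivalently: for every other point r, the cross product (q − p) × (r − p) ≥ 0.)
Starting point (lowest x, tie lowest y): (-7, -6). Wrap until returning to start. Resulting hull: (-7, -6), (-1, -4), (6, 1), (9, 6), (-6, 7).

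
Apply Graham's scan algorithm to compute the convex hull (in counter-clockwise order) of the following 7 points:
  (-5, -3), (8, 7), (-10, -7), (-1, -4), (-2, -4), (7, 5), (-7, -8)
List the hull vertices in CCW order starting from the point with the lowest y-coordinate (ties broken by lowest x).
Hull (CCW) = [(-7, -8), (-1, -4), (7, 5), (8, 7), (-5, -3), (-10, -7)]

Graham scan procedure:
  1. Find the pivot p₀ = point with lowest y (tie → lowest x): (-7, -8).
  2. Sort the remaining points by polar angle around p₀.
  3. Walk through sorted points, maintaining a stack; pop the top while the last three entries make a non-left turn (cross product ≤ 0).
  4. Final stack is the convex hull in CCW order: (-7, -8), (-1, -4), (7, 5), (8, 7), (-5, -3), (-10, -7).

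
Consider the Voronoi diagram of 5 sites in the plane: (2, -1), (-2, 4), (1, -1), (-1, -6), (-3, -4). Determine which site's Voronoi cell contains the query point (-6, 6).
Nearest site = (-2, 4)

The Voronoi cell of site s contains exactly those query points closer to s than to any other site. Compute squared distances from q = (-6, 6) to each site:
  (-2 − -6)² + (4 − 6)² = 20
  (1 − -6)² + (-1 − 6)² = 98
  (-3 − -6)² + (-4 − 6)² = 109
  (2 − -6)² + (-1 − 6)² = 113
  (-1 − -6)² + (-6 − 6)² = 169
Minimum is attained by (-2, 4), so q lies in its Voronoi cell.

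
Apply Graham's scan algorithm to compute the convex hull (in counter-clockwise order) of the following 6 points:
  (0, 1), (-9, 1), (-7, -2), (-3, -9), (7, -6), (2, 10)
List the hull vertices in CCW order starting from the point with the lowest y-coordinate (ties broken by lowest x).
Hull (CCW) = [(-3, -9), (7, -6), (2, 10), (-9, 1)]

Graham scan procedure:
  1. Find the pivot p₀ = point with lowest y (tie → lowest x): (-3, -9).
  2. Sort the remaining points by polar angle around p₀.
  3. Walk through sorted points, maintaining a stack; pop the top while the last three entries make a non-left turn (cross product ≤ 0).
  4. Final stack is the convex hull in CCW order: (-3, -9), (7, -6), (2, 10), (-9, 1).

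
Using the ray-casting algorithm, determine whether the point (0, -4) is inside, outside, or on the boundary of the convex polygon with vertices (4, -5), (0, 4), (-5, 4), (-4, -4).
The point (0, -4) lies strictly inside the polygon

Cast a horizontal ray to the right from the query point and count how many polygon edges it crosses (each edge strictly once or zero times, handled with the usual half-open convention). 
Parity of crossings → odd ⇒ inside.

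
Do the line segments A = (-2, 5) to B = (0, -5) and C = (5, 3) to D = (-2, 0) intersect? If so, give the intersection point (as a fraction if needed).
Yes; intersection at (-41/38, 15/38) (t = 35/76 on AB, s = 33/38 on CD)

Parametrize AB as A + t(B − A) = (-2 + 2 t, 5 + -10 t) and CD as C + s(D − C) = (5 + -7 s, 3 + -3 s). Solve the linear system for (t, s). Determinant = 76 ≠ 0, so a unique intersection of the containing lines exists. Solution: t = 35/76, s = 33/38 — both in [0, 1], so the segments cross. Intersection point: (-41/38, 15/38).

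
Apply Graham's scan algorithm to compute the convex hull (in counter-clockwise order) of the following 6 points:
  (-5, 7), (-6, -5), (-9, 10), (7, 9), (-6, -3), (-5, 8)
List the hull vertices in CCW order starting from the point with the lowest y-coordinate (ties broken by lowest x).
Hull (CCW) = [(-6, -5), (7, 9), (-9, 10)]

Graham scan procedure:
  1. Find the pivot p₀ = point with lowest y (tie → lowest x): (-6, -5).
  2. Sort the remaining points by polar angle around p₀.
  3. Walk through sorted points, maintaining a stack; pop the top while the last three entries make a non-left turn (cross product ≤ 0).
  4. Final stack is the convex hull in CCW order: (-6, -5), (7, 9), (-9, 10).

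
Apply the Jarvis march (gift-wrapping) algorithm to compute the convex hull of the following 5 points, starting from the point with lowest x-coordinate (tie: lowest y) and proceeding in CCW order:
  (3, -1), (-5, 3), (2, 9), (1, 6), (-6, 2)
Hull (CCW) = [(-6, 2), (3, -1), (2, 9), (-5, 3)]

Jarvis march: at each step, from the current hull vertex p, select the next vertex q as the point such that every other point lies strictly to the left of (or on) the directed line p → q. (Equivalently: for every other point r, the cross product (q − p) × (r − p) ≥ 0.)
Starting point (lowest x, tie lowest y): (-6, 2). Wrap until returning to start. Resulting hull: (-6, 2), (3, -1), (2, 9), (-5, 3).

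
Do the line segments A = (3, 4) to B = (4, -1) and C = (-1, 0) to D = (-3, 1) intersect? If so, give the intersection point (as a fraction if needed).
No (intersection of containing lines falls outside at least one segment)

Parametrize and solve: t = 4/3, s = -8/3. At least one of these is outside [0, 1], so the segments do not intersect.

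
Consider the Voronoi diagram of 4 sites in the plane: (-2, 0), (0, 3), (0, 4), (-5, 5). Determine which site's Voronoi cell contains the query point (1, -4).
Nearest site = (-2, 0)

The Voronoi cell of site s contains exactly those query points closer to s than to any other site. Compute squared distances from q = (1, -4) to each site:
  (-2 − 1)² + (0 − -4)² = 25
  (0 − 1)² + (3 − -4)² = 50
  (0 − 1)² + (4 − -4)² = 65
  (-5 − 1)² + (5 − -4)² = 117
Minimum is attained by (-2, 0), so q lies in its Voronoi cell.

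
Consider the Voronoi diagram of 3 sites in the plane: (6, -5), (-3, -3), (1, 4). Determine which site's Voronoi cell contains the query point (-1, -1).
Nearest site = (-3, -3)

The Voronoi cell of site s contains exactly those query points closer to s than to any other site. Compute squared distances from q = (-1, -1) to each site:
  (-3 − -1)² + (-3 − -1)² = 8
  (1 − -1)² + (4 − -1)² = 29
  (6 − -1)² + (-5 − -1)² = 65
Minimum is attained by (-3, -3), so q lies in its Voronoi cell.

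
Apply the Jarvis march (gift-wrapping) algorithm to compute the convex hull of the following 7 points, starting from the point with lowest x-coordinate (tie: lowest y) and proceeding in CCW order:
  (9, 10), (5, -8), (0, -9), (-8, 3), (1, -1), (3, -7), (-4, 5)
Hull (CCW) = [(-8, 3), (0, -9), (5, -8), (9, 10), (-4, 5)]

Jarvis march: at each step, from the current hull vertex p, select the next vertex q as the point such that every other point lies strictly to the left of (or on) the directed line p → q. (Equivalently: for every other point r, the cross product (q − p) × (r − p) ≥ 0.)
Starting point (lowest x, tie lowest y): (-8, 3). Wrap until returning to start. Resulting hull: (-8, 3), (0, -9), (5, -8), (9, 10), (-4, 5).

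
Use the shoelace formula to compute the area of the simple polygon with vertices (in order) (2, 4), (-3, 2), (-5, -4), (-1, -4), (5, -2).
Area = 50

Shoelace formula: Area = (1/2) |Σ_i (x_i · y_{i+1} − x_{i+1} · y_i)| (indices mod n). Compute each cross term:
  (2)(2) − (-3)(4) = 16
  (-3)(-4) − (-5)(2) = 22
  (-5)(-4) − (-1)(-4) = 16
  (-1)(-2) − (5)(-4) = 22
  (5)(4) − (2)(-2) = 24
Sum = 100, so (signed) Area = 100/2 = 50, |Area| = 50.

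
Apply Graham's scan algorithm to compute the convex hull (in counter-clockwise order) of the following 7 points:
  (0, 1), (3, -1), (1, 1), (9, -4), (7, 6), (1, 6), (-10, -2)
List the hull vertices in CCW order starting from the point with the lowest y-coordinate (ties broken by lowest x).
Hull (CCW) = [(9, -4), (7, 6), (1, 6), (-10, -2)]

Graham scan procedure:
  1. Find the pivot p₀ = point with lowest y (tie → lowest x): (9, -4).
  2. Sort the remaining points by polar angle around p₀.
  3. Walk through sorted points, maintaining a stack; pop the top while the last three entries make a non-left turn (cross product ≤ 0).
  4. Final stack is the convex hull in CCW order: (9, -4), (7, 6), (1, 6), (-10, -2).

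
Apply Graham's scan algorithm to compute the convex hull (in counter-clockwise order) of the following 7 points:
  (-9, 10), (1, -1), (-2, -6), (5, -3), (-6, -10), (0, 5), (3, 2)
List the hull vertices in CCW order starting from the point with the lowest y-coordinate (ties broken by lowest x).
Hull (CCW) = [(-6, -10), (5, -3), (3, 2), (0, 5), (-9, 10)]

Graham scan procedure:
  1. Find the pivot p₀ = point with lowest y (tie → lowest x): (-6, -10).
  2. Sort the remaining points by polar angle around p₀.
  3. Walk through sorted points, maintaining a stack; pop the top while the last three entries make a non-left turn (cross product ≤ 0).
  4. Final stack is the convex hull in CCW order: (-6, -10), (5, -3), (3, 2), (0, 5), (-9, 10).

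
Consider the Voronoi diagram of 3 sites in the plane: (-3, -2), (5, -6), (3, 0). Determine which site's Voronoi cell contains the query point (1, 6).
Nearest site = (3, 0)

The Voronoi cell of site s contains exactly those query points closer to s than to any other site. Compute squared distances from q = (1, 6) to each site:
  (3 − 1)² + (0 − 6)² = 40
  (-3 − 1)² + (-2 − 6)² = 80
  (5 − 1)² + (-6 − 6)² = 160
Minimum is attained by (3, 0), so q lies in its Voronoi cell.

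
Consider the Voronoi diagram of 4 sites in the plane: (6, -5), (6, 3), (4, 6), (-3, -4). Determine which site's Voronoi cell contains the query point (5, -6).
Nearest site = (6, -5)

The Voronoi cell of site s contains exactly those query points closer to s than to any other site. Compute squared distances from q = (5, -6) to each site:
  (6 − 5)² + (-5 − -6)² = 2
  (-3 − 5)² + (-4 − -6)² = 68
  (6 − 5)² + (3 − -6)² = 82
  (4 − 5)² + (6 − -6)² = 145
Minimum is attained by (6, -5), so q lies in its Voronoi cell.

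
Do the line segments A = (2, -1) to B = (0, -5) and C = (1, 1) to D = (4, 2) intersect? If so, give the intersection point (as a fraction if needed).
No (intersection of containing lines falls outside at least one segment)

Parametrize and solve: t = -7/10, s = 4/5. At least one of these is outside [0, 1], so the segments do not intersect.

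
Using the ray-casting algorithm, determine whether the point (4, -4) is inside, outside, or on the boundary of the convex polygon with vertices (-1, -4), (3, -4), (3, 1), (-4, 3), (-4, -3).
The point (4, -4) lies strictly outside the polygon

Cast a horizontal ray to the right from the query point and count how many polygon edges it crosses (each edge strictly once or zero times, handled with the usual half-open convention). 
Parity of crossings → even ⇒ outside.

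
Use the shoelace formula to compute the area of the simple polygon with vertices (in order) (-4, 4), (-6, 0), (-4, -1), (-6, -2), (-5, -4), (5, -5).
Area = 91/2

Shoelace formula: Area = (1/2) |Σ_i (x_i · y_{i+1} − x_{i+1} · y_i)| (indices mod n). Compute each cross term:
  (-4)(0) − (-6)(4) = 24
  (-6)(-1) − (-4)(0) = 6
  (-4)(-2) − (-6)(-1) = 2
  (-6)(-4) − (-5)(-2) = 14
  (-5)(-5) − (5)(-4) = 45
  (5)(4) − (-4)(-5) = 0
Sum = 91, so (signed) Area = 91/2 = 91/2, |Area| = 91/2.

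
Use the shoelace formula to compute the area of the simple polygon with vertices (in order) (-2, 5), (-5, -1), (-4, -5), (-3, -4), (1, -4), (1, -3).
Area = 65/2

Shoelace formula: Area = (1/2) |Σ_i (x_i · y_{i+1} − x_{i+1} · y_i)| (indices mod n). Compute each cross term:
  (-2)(-1) − (-5)(5) = 27
  (-5)(-5) − (-4)(-1) = 21
  (-4)(-4) − (-3)(-5) = 1
  (-3)(-4) − (1)(-4) = 16
  (1)(-3) − (1)(-4) = 1
  (1)(5) − (-2)(-3) = -1
Sum = 65, so (signed) Area = 65/2 = 65/2, |Area| = 65/2.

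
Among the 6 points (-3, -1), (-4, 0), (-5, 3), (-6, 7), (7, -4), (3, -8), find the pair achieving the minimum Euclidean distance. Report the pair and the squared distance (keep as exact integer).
Pair = ((-3, -1), (-4, 0)); squared distance = 2

Compute all C(6, 2) = 15 pairwise squared distances (x_i − x_j)² + (y_i − y_j)². The minimum is 2, attained by the pair ((-3, -1), (-4, 0)).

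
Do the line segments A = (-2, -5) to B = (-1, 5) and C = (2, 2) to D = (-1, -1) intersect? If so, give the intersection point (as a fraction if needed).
No (intersection of containing lines falls outside at least one segment)

Parametrize and solve: t = 1/3, s = 11/9. At least one of these is outside [0, 1], so the segments do not intersect.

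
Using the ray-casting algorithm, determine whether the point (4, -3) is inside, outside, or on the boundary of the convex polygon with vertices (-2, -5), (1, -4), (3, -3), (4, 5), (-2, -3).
The point (4, -3) lies strictly outside the polygon

Cast a horizontal ray to the right from the query point and count how many polygon edges it crosses (each edge strictly once or zero times, handled with the usual half-open convention). 
Parity of crossings → even ⇒ outside.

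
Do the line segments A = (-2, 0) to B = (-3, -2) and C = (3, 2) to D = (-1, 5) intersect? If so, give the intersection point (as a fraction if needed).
No (intersection of containing lines falls outside at least one segment)

Parametrize and solve: t = -23/11, s = 8/11. At least one of these is outside [0, 1], so the segments do not intersect.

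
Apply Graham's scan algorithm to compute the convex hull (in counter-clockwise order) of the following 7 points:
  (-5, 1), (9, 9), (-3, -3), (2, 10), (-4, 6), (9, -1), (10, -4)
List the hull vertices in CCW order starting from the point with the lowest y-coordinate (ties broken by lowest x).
Hull (CCW) = [(10, -4), (9, 9), (2, 10), (-4, 6), (-5, 1), (-3, -3)]

Graham scan procedure:
  1. Find the pivot p₀ = point with lowest y (tie → lowest x): (10, -4).
  2. Sort the remaining points by polar angle around p₀.
  3. Walk through sorted points, maintaining a stack; pop the top while the last three entries make a non-left turn (cross product ≤ 0).
  4. Final stack is the convex hull in CCW order: (10, -4), (9, 9), (2, 10), (-4, 6), (-5, 1), (-3, -3).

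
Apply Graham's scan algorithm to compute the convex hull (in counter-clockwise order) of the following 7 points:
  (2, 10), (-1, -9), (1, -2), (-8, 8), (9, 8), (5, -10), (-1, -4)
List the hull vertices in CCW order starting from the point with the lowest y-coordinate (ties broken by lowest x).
Hull (CCW) = [(5, -10), (9, 8), (2, 10), (-8, 8), (-1, -9)]

Graham scan procedure:
  1. Find the pivot p₀ = point with lowest y (tie → lowest x): (5, -10).
  2. Sort the remaining points by polar angle around p₀.
  3. Walk through sorted points, maintaining a stack; pop the top while the last three entries make a non-left turn (cross product ≤ 0).
  4. Final stack is the convex hull in CCW order: (5, -10), (9, 8), (2, 10), (-8, 8), (-1, -9).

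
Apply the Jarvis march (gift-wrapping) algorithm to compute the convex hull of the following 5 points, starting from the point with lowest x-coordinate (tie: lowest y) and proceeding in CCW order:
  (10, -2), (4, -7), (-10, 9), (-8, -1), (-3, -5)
Hull (CCW) = [(-10, 9), (-8, -1), (-3, -5), (4, -7), (10, -2)]

Jarvis march: at each step, from the current hull vertex p, select the next vertex q as the point such that every other point lies strictly to the left of (or on) the directed line p → q. (Equivalently: for every other point r, the cross product (q − p) × (r − p) ≥ 0.)
Starting point (lowest x, tie lowest y): (-10, 9). Wrap until returning to start. Resulting hull: (-10, 9), (-8, -1), (-3, -5), (4, -7), (10, -2).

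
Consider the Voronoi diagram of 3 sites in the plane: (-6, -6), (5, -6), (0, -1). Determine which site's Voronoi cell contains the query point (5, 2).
Nearest site = (0, -1)

The Voronoi cell of site s contains exactly those query points closer to s than to any other site. Compute squared distances from q = (5, 2) to each site:
  (0 − 5)² + (-1 − 2)² = 34
  (5 − 5)² + (-6 − 2)² = 64
  (-6 − 5)² + (-6 − 2)² = 185
Minimum is attained by (0, -1), so q lies in its Voronoi cell.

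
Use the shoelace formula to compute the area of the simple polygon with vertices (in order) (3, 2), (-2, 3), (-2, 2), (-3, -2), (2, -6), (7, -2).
Area = 105/2

Shoelace formula: Area = (1/2) |Σ_i (x_i · y_{i+1} − x_{i+1} · y_i)| (indices mod n). Compute each cross term:
  (3)(3) − (-2)(2) = 13
  (-2)(2) − (-2)(3) = 2
  (-2)(-2) − (-3)(2) = 10
  (-3)(-6) − (2)(-2) = 22
  (2)(-2) − (7)(-6) = 38
  (7)(2) − (3)(-2) = 20
Sum = 105, so (signed) Area = 105/2 = 105/2, |Area| = 105/2.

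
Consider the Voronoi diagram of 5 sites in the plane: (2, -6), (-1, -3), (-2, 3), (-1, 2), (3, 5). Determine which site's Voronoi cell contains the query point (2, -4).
Nearest site = (2, -6)

The Voronoi cell of site s contains exactly those query points closer to s than to any other site. Compute squared distances from q = (2, -4) to each site:
  (2 − 2)² + (-6 − -4)² = 4
  (-1 − 2)² + (-3 − -4)² = 10
  (-1 − 2)² + (2 − -4)² = 45
  (-2 − 2)² + (3 − -4)² = 65
  (3 − 2)² + (5 − -4)² = 82
Minimum is attained by (2, -6), so q lies in its Voronoi cell.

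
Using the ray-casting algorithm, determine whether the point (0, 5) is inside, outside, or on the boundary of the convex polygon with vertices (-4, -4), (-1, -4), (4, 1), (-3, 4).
The point (0, 5) lies strictly outside the polygon

Cast a horizontal ray to the right from the query point and count how many polygon edges it crosses (each edge strictly once or zero times, handled with the usual half-open convention). 
Parity of crossings → even ⇒ outside.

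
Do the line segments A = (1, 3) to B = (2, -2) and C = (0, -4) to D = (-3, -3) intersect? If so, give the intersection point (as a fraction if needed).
No (intersection of containing lines falls outside at least one segment)

Parametrize and solve: t = 11/7, s = -6/7. At least one of these is outside [0, 1], so the segments do not intersect.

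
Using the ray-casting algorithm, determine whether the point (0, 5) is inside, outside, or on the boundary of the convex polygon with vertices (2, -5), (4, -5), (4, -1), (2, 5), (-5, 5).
The point (0, 5) lies on the polygon boundary

Boundary check: the query satisfies the collinearity and bounding-box conditions for some polygon edge, so it lies exactly on the boundary.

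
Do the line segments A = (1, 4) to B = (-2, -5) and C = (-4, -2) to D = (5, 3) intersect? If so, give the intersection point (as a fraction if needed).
Yes; intersection at (-7/22, 1/22) (t = 29/66 on AB, s = 9/22 on CD)

Parametrize AB as A + t(B − A) = (1 + -3 t, 4 + -9 t) and CD as C + s(D − C) = (-4 + 9 s, -2 + 5 s). Solve the linear system for (t, s). Determinant = -66 ≠ 0, so a unique intersection of the containing lines exists. Solution: t = 29/66, s = 9/22 — both in [0, 1], so the segments cross. Intersection point: (-7/22, 1/22).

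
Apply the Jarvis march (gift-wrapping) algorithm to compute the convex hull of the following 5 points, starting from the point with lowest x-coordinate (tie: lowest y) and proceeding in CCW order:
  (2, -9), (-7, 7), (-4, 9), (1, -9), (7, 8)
Hull (CCW) = [(-7, 7), (1, -9), (2, -9), (7, 8), (-4, 9)]

Jarvis march: at each step, from the current hull vertex p, select the next vertex q as the point such that every other point lies strictly to the left of (or on) the directed line p → q. (Equivalently: for every other point r, the cross product (q − p) × (r − p) ≥ 0.)
Starting point (lowest x, tie lowest y): (-7, 7). Wrap until returning to start. Resulting hull: (-7, 7), (1, -9), (2, -9), (7, 8), (-4, 9).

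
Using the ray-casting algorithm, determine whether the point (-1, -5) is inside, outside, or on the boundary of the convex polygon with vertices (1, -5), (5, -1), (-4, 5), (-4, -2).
The point (-1, -5) lies strictly outside the polygon

Cast a horizontal ray to the right from the query point and count how many polygon edges it crosses (each edge strictly once or zero times, handled with the usual half-open convention). 
Parity of crossings → even ⇒ outside.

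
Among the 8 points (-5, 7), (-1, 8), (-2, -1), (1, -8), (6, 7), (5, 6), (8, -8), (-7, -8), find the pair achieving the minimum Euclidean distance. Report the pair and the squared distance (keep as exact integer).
Pair = ((6, 7), (5, 6)); squared distance = 2

Compute all C(8, 2) = 28 pairwise squared distances (x_i − x_j)² + (y_i − y_j)². The minimum is 2, attained by the pair ((6, 7), (5, 6)).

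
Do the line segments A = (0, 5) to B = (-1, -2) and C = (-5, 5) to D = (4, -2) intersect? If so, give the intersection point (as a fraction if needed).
Yes; intersection at (-1/2, 3/2) (t = 1/2 on AB, s = 1/2 on CD)

Parametrize AB as A + t(B − A) = (0 + -1 t, 5 + -7 t) and CD as C + s(D − C) = (-5 + 9 s, 5 + -7 s). Solve the linear system for (t, s). Determinant = -70 ≠ 0, so a unique intersection of the containing lines exists. Solution: t = 1/2, s = 1/2 — both in [0, 1], so the segments cross. Intersection point: (-1/2, 3/2).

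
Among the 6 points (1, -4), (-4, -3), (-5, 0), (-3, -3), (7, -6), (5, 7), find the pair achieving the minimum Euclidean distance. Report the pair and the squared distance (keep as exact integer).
Pair = ((-4, -3), (-3, -3)); squared distance = 1

Compute all C(6, 2) = 15 pairwise squared distances (x_i − x_j)² + (y_i − y_j)². The minimum is 1, attained by the pair ((-4, -3), (-3, -3)).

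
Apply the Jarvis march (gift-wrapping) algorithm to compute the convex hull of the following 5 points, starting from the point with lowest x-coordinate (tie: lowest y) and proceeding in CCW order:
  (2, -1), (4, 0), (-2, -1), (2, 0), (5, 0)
Hull (CCW) = [(-2, -1), (2, -1), (5, 0), (2, 0)]

Jarvis march: at each step, from the current hull vertex p, select the next vertex q as the point such that every other point lies strictly to the left of (or on) the directed line p → q. (Equivalently: for every other point r, the cross product (q − p) × (r − p) ≥ 0.)
Starting point (lowest x, tie lowest y): (-2, -1). Wrap until returning to start. Resulting hull: (-2, -1), (2, -1), (5, 0), (2, 0).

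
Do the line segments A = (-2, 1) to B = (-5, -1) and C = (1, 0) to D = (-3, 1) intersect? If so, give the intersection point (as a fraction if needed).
Yes; intersection at (-25/11, 9/11) (t = 1/11 on AB, s = 9/11 on CD)

Parametrize AB as A + t(B − A) = (-2 + -3 t, 1 + -2 t) and CD as C + s(D − C) = (1 + -4 s, 0 + 1 s). Solve the linear system for (t, s). Determinant = 11 ≠ 0, so a unique intersection of the containing lines exists. Solution: t = 1/11, s = 9/11 — both in [0, 1], so the segments cross. Intersection point: (-25/11, 9/11).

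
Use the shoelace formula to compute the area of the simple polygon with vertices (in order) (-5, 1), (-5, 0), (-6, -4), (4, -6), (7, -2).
Area = 54

Shoelace formula: Area = (1/2) |Σ_i (x_i · y_{i+1} − x_{i+1} · y_i)| (indices mod n). Compute each cross term:
  (-5)(0) − (-5)(1) = 5
  (-5)(-4) − (-6)(0) = 20
  (-6)(-6) − (4)(-4) = 52
  (4)(-2) − (7)(-6) = 34
  (7)(1) − (-5)(-2) = -3
Sum = 108, so (signed) Area = 108/2 = 54, |Area| = 54.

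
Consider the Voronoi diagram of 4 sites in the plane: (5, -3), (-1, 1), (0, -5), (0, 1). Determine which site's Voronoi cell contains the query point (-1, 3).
Nearest site = (-1, 1)

The Voronoi cell of site s contains exactly those query points closer to s than to any other site. Compute squared distances from q = (-1, 3) to each site:
  (-1 − -1)² + (1 − 3)² = 4
  (0 − -1)² + (1 − 3)² = 5
  (0 − -1)² + (-5 − 3)² = 65
  (5 − -1)² + (-3 − 3)² = 72
Minimum is attained by (-1, 1), so q lies in its Voronoi cell.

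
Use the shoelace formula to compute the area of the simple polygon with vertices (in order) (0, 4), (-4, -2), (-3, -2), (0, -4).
Area = 15

Shoelace formula: Area = (1/2) |Σ_i (x_i · y_{i+1} − x_{i+1} · y_i)| (indices mod n). Compute each cross term:
  (0)(-2) − (-4)(4) = 16
  (-4)(-2) − (-3)(-2) = 2
  (-3)(-4) − (0)(-2) = 12
  (0)(4) − (0)(-4) = 0
Sum = 30, so (signed) Area = 30/2 = 15, |Area| = 15.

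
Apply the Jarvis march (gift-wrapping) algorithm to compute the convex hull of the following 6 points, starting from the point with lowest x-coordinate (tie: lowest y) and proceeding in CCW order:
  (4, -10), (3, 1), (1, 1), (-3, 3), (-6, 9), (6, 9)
Hull (CCW) = [(-6, 9), (-3, 3), (4, -10), (6, 9)]

Jarvis march: at each step, from the current hull vertex p, select the next vertex q as the point such that every other point lies strictly to the left of (or on) the directed line p → q. (Equivalently: for every other point r, the cross product (q − p) × (r − p) ≥ 0.)
Starting point (lowest x, tie lowest y): (-6, 9). Wrap until returning to start. Resulting hull: (-6, 9), (-3, 3), (4, -10), (6, 9).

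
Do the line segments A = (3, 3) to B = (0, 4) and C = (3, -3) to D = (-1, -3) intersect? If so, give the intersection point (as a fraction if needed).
No (intersection of containing lines falls outside at least one segment)

Parametrize and solve: t = -6, s = -9/2. At least one of these is outside [0, 1], so the segments do not intersect.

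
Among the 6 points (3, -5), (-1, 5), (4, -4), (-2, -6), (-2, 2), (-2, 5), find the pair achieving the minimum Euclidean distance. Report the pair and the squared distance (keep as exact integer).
Pair = ((-1, 5), (-2, 5)); squared distance = 1

Compute all C(6, 2) = 15 pairwise squared distances (x_i − x_j)² + (y_i − y_j)². The minimum is 1, attained by the pair ((-1, 5), (-2, 5)).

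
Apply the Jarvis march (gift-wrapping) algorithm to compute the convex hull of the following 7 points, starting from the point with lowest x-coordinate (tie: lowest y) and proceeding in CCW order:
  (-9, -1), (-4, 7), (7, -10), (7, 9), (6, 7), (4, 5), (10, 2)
Hull (CCW) = [(-9, -1), (7, -10), (10, 2), (7, 9), (-4, 7)]

Jarvis march: at each step, from the current hull vertex p, select the next vertex q as the point such that every other point lies strictly to the left of (or on) the directed line p → q. (Equivalently: for every other point r, the cross product (q − p) × (r − p) ≥ 0.)
Starting point (lowest x, tie lowest y): (-9, -1). Wrap until returning to start. Resulting hull: (-9, -1), (7, -10), (10, 2), (7, 9), (-4, 7).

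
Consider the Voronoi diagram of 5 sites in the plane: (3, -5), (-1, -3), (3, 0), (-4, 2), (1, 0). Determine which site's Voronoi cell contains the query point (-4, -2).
Nearest site = (-1, -3)

The Voronoi cell of site s contains exactly those query points closer to s than to any other site. Compute squared distances from q = (-4, -2) to each site:
  (-1 − -4)² + (-3 − -2)² = 10
  (-4 − -4)² + (2 − -2)² = 16
  (1 − -4)² + (0 − -2)² = 29
  (3 − -4)² + (0 − -2)² = 53
  (3 − -4)² + (-5 − -2)² = 58
Minimum is attained by (-1, -3), so q lies in its Voronoi cell.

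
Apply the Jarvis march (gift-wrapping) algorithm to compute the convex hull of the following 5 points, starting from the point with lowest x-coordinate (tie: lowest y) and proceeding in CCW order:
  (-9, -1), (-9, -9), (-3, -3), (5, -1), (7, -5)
Hull (CCW) = [(-9, -9), (7, -5), (5, -1), (-9, -1)]

Jarvis march: at each step, from the current hull vertex p, select the next vertex q as the point such that every other point lies strictly to the left of (or on) the directed line p → q. (Equivalently: for every other point r, the cross product (q − p) × (r − p) ≥ 0.)
Starting point (lowest x, tie lowest y): (-9, -9). Wrap until returning to start. Resulting hull: (-9, -9), (7, -5), (5, -1), (-9, -1).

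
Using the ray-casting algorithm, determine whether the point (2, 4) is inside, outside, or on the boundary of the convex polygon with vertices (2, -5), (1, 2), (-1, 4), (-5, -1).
The point (2, 4) lies strictly outside the polygon

Cast a horizontal ray to the right from the query point and count how many polygon edges it crosses (each edge strictly once or zero times, handled with the usual half-open convention). 
Parity of crossings → even ⇒ outside.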